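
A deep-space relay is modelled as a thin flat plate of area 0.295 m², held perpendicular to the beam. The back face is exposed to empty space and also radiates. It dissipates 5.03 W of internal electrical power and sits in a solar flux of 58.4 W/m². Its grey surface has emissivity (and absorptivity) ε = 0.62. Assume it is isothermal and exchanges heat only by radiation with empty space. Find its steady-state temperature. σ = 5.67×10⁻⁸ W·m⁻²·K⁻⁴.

T ≈ 166 K

At steady state, absorbed solar power + internal power = radiated power.
Absorbed: α·S·A_cross = 0.62·58.4·0.2950 = 10.68 W (cross-section A).
Total input = 10.68 + 5.03 = 15.71 W.
Radiated: εσ·A_surf·T⁴ with A_surf = 2A = 0.5900 m².
T⁴ = 15.71/(0.62·5.67×10⁻⁸·0.5900) = 7.575×10⁸ K⁴.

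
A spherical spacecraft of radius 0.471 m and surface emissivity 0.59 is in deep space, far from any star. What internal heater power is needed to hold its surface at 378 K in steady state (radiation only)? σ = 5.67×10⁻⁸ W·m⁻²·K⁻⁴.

P = εσ·4πr²·T⁴.
4πr² = 2.788 m²; T⁴ = 2.042×10¹⁰ K⁴.
P = 0.59·5.67×10⁻⁸·2.788·2.042×10¹⁰.

P ≈ 1900 W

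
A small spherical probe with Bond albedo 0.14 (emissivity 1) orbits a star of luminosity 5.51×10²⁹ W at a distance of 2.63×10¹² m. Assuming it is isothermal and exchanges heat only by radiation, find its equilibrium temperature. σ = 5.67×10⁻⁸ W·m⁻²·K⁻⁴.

T ≈ 394 K

First find the stellar flux at distance d: S = L/(4πd²) = 5.51×10²⁹/(4π·(2.63×10¹²)²) = 6339 W/m².
For an isothermal sphere, absorbed (1−a)S·πr² = emitted σ·4πr²·T⁴, so T⁴ = (1−a)S/(4σ).
T⁴ = 0.860·6339/(4·5.67×10⁻⁸) = 2.404×10¹⁰ K⁴.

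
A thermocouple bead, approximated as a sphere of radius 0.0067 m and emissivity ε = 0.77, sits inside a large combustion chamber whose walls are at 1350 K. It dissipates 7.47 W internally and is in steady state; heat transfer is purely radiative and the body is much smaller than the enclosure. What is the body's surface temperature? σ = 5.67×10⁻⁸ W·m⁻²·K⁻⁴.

T ≈ 1380 K

For a small grey body in a large enclosure, net radiated power = εσA(T⁴ − T_w⁴).
Steady state: P = εσA(T⁴ − T_w⁴) with A = 4πr² = 5.641×10⁻⁴ m².
T⁴ = P/(εσA) + T_w⁴ = 7.47/(0.77·5.67×10⁻⁸·5.641×10⁻⁴) + (1350)⁴
    = 3.033×10¹¹ + 3.322×10¹² = 3.625×10¹² K⁴.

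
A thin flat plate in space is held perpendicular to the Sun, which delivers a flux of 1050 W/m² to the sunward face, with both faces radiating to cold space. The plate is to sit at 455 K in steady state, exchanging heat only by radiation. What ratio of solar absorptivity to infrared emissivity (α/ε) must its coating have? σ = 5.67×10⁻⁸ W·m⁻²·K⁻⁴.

α/ε ≈ 4.63

Balance: αS·A = εσ·2A·T⁴ ⇒ α/ε = 2σT⁴/S.
α/ε = 2·5.67×10⁻⁸·(455)⁴/1050 = 2·5.67×10⁻⁸·4.286×10¹⁰/1050.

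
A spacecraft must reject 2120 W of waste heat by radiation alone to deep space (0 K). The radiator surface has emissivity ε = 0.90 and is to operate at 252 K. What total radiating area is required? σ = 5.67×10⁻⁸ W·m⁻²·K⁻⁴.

P = εσA T⁴ ⇒ A = P/(εσT⁴).
T⁴ = 4.033×10⁹ K⁴.
A = 2120/(0.90 × 5.67×10⁻⁸ × 4.033×10⁹).

A ≈ 10.3 m²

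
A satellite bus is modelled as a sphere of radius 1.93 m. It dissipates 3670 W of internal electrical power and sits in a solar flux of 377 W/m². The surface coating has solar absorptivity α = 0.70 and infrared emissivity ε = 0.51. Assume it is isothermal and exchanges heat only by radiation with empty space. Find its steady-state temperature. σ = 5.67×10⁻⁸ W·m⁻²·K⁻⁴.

At steady state, absorbed solar power + internal power = radiated power.
Absorbed: α·S·A_cross = 0.70·377·11.70 = 3088 W (cross-section πr²).
Total input = 3088 + 3670 = 6758 W.
Radiated: εσ·A_surf·T⁴ with A_surf = 4πr² = 46.81 m².
T⁴ = 6758/(0.51·5.67×10⁻⁸·46.81) = 4.993×10⁹ K⁴.

T ≈ 266 K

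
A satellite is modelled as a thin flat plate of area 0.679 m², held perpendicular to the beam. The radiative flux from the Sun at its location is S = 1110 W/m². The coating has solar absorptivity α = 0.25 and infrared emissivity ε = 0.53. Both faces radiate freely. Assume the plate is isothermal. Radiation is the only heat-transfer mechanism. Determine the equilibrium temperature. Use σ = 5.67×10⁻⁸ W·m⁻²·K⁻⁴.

T ≈ 261 K

At equilibrium, absorbed power = emitted power.
Absorbing cross-section = A = 0.6790 m²; emitting surface = 2A = 1.358 m² (ratio 2).
αS·A_cross = εσ·A_surf·T⁴  ⇒  T⁴ = αS/(ε·2σ).
T⁴ = 0.250·1110/(0.53·2·5.67×10⁻⁸) = 4.617×10⁹ K⁴.
T = (4.617×10⁹)^(1/4).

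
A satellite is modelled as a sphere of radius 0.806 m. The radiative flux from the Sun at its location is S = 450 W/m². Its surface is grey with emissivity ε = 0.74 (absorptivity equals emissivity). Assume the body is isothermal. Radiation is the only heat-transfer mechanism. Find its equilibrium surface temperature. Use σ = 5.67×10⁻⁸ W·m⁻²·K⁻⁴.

At equilibrium, absorbed power = emitted power.
Absorbing cross-section = πr² = 2.041 m²; emitting surface = 4πr² = 8.164 m² (ratio 4).
εS·A_cross = εσ·A_surf·T⁴  ⇒  T⁴ = S/(4σ)   (ε cancels).
T⁴ = 450/(4·5.67×10⁻⁸) = 1.984×10⁹ K⁴.
T = (1.984×10⁹)^(1/4).

T ≈ 211 K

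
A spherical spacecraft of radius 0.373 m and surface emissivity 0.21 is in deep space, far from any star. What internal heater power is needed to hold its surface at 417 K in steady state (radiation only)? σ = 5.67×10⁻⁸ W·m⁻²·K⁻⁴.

P ≈ 629 W

P = εσ·4πr²·T⁴.
4πr² = 1.748 m²; T⁴ = 3.024×10¹⁰ K⁴.
P = 0.21·5.67×10⁻⁸·1.748·3.024×10¹⁰.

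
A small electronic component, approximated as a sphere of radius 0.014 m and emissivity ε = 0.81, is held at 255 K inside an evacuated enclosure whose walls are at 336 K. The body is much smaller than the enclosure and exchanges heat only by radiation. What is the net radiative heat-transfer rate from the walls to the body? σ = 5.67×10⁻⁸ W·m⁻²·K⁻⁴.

For a small grey body in a large enclosure: P_net = εσA(T_body⁴ − T_wall⁴).
A = 4πr² = 0.002463 m²; T_body⁴ − T_wall⁴ = 4.228×10⁹ − 1.275×10¹⁰ = -8.517×10⁹ K⁴.
|P_net| = 0.81·5.67×10⁻⁸·0.002463·8.517×10⁹.

P_net ≈ 0.963 W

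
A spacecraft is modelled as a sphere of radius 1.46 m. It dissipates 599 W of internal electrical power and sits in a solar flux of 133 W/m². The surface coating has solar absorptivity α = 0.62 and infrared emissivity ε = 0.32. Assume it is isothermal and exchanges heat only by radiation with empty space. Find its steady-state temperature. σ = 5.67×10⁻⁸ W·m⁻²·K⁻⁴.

At steady state, absorbed solar power + internal power = radiated power.
Absorbed: α·S·A_cross = 0.62·133·6.697 = 552.2 W (cross-section πr²).
Total input = 552.2 + 599 = 1151 W.
Radiated: εσ·A_surf·T⁴ with A_surf = 4πr² = 26.79 m².
T⁴ = 1151/(0.32·5.67×10⁻⁸·26.79) = 2.369×10⁹ K⁴.

T ≈ 221 K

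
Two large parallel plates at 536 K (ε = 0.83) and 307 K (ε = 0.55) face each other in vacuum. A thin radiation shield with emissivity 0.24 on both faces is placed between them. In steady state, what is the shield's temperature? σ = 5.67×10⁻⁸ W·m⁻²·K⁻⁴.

T_s ≈ 468 K

In steady state the net flux on the hot side equals that on the cold side.
σ(T₁⁴−T_s⁴)/D₁ = σ(T_s⁴−T₂⁴)/D₂, with D₁ = 1/ε₁+1/ε_s−1 = 4.371, D₂ = 1/ε_s+1/ε₂−1 = 4.985.
Solve for T_s⁴: T_s⁴ = (D₂·T₁⁴ + D₁·T₂⁴)/(D₁+D₂) = 4.813×10¹⁰ K⁴.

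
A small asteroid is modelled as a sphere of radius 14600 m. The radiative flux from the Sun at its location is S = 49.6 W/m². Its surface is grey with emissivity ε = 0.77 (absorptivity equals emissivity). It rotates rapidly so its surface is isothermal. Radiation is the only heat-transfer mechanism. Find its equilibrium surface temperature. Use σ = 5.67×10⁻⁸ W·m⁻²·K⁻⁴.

At equilibrium, absorbed power = emitted power.
Absorbing cross-section = πr² = 6.697×10⁸ m²; emitting surface = 4πr² = 2.679×10⁹ m² (ratio 4).
εS·A_cross = εσ·A_surf·T⁴  ⇒  T⁴ = S/(4σ)   (ε cancels).
T⁴ = 49.6/(4·5.67×10⁻⁸) = 2.187×10⁸ K⁴.
T = (2.187×10⁸)^(1/4).

T ≈ 122 K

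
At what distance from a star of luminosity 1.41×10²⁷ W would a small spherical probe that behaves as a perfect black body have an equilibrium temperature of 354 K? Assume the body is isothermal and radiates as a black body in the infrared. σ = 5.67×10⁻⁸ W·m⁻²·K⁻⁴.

For an isothermal black-emitting sphere, (1−a)S·πr² = σ·4πr²·T⁴ ⇒ S = 4σT⁴/(1−a).
S = 4·5.67×10⁻⁸·(354)⁴/1.00 = 3562 W/m².
Flux falls as S = L/(4πd²), so d = √(L/(4πS)) = √(1.41×10²⁷/(4π·3562)).

d ≈ 1.77×10¹¹ m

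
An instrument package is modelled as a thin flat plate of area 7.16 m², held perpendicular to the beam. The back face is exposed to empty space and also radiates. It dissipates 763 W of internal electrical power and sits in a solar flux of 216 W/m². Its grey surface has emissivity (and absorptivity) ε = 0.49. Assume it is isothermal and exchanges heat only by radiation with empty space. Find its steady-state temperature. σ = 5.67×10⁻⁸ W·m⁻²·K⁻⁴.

At steady state, absorbed solar power + internal power = radiated power.
Absorbed: α·S·A_cross = 0.49·216·7.160 = 757.8 W (cross-section A).
Total input = 757.8 + 763 = 1521 W.
Radiated: εσ·A_surf·T⁴ with A_surf = 2A = 14.32 m².
T⁴ = 1521/(0.49·5.67×10⁻⁸·14.32) = 3.823×10⁹ K⁴.

T ≈ 249 K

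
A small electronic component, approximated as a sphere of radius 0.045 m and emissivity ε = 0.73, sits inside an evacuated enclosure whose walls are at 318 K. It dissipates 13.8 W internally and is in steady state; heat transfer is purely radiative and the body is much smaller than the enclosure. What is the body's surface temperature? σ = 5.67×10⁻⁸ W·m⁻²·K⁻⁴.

T ≈ 391 K

For a small grey body in a large enclosure, net radiated power = εσA(T⁴ − T_w⁴).
Steady state: P = εσA(T⁴ − T_w⁴) with A = 4πr² = 0.02545 m².
T⁴ = P/(εσA) + T_w⁴ = 13.8/(0.73·5.67×10⁻⁸·0.02545) + (318)⁴
    = 1.310×10¹⁰ + 1.023×10¹⁰ = 2.333×10¹⁰ K⁴.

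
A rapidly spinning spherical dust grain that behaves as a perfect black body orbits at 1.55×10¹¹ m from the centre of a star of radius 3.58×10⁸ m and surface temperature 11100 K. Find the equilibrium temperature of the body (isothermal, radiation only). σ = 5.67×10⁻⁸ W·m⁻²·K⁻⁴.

T ≈ 377 K

The star's surface emits σT_*⁴; at distance d the flux is S = σT_*⁴(R_*/d)².
S = 5.67×10⁻⁸·(11100)⁴·(3.58×10⁸/1.55×10¹¹)² = 4592 W/m².
For an isothermal sphere T⁴ = (1−a)S/(4σ) = 2.025×10¹⁰ K⁴.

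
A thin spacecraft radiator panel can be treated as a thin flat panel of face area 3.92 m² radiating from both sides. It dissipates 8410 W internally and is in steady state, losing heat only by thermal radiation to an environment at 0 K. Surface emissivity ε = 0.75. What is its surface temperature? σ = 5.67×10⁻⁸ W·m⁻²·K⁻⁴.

T ≈ 399 K

Steady state: internal power = radiated power, P = εσA T⁴.
Radiating area A = 2·3.92 = 7.840 m².
T⁴ = P/(εσA) = 8410/(0.75·5.67×10⁻⁸·7.840) = 2.523×10¹⁰ K⁴.
T = (2.523×10¹⁰)^(1/4).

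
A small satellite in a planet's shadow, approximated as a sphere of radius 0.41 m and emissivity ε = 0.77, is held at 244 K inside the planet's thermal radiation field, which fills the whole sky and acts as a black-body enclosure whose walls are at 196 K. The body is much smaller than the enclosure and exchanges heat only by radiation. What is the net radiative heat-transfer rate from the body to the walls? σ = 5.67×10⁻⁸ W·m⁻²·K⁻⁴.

For a small grey body in a large enclosure: P_net = εσA(T_body⁴ − T_wall⁴).
A = 4πr² = 2.112 m²; T_body⁴ − T_wall⁴ = 3.545×10⁹ − 1.476×10⁹ = 2.069×10⁹ K⁴.
|P_net| = 0.77·5.67×10⁻⁸·2.112·2.069×10⁹.

P_net ≈ 191 W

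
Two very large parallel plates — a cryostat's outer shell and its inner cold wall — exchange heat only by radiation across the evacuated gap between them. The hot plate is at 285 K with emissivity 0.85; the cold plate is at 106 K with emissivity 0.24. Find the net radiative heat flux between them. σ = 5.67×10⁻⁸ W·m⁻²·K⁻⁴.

For two infinite grey parallel plates, q = σ(T₁⁴ − T₂⁴)/(1/ε₁ + 1/ε₂ − 1).
T₁⁴ − T₂⁴ = 6.598×10⁹ − 1.262×10⁸ = 6.471×10⁹ K⁴.
1/ε₁ + 1/ε₂ − 1 = 1.176 + 4.167 − 1 = 4.343.
q = 5.67×10⁻⁸ × 6.471×10⁹ / 4.343.

q ≈ 84.5 W/m²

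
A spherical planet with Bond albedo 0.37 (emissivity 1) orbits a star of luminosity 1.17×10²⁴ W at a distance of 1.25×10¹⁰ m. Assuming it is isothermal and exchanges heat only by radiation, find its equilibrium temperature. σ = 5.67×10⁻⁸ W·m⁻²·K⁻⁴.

First find the stellar flux at distance d: S = L/(4πd²) = 1.17×10²⁴/(4π·(1.25×10¹⁰)²) = 595.9 W/m².
For an isothermal sphere, absorbed (1−a)S·πr² = emitted σ·4πr²·T⁴, so T⁴ = (1−a)S/(4σ).
T⁴ = 0.630·595.9/(4·5.67×10⁻⁸) = 1.655×10⁹ K⁴.

T ≈ 202 K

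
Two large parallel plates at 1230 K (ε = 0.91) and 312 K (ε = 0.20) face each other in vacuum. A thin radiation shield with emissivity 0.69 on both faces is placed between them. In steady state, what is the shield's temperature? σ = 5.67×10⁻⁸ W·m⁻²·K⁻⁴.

T_s ≈ 1160 K

In steady state the net flux on the hot side equals that on the cold side.
σ(T₁⁴−T_s⁴)/D₁ = σ(T_s⁴−T₂⁴)/D₂, with D₁ = 1/ε₁+1/ε_s−1 = 1.548, D₂ = 1/ε_s+1/ε₂−1 = 5.449.
Solve for T_s⁴: T_s⁴ = (D₂·T₁⁴ + D₁·T₂⁴)/(D₁+D₂) = 1.785×10¹² K⁴.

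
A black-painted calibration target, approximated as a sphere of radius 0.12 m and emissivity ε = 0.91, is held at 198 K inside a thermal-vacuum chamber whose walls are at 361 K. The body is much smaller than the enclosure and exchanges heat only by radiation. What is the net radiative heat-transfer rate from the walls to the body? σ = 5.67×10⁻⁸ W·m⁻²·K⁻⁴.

For a small grey body in a large enclosure: P_net = εσA(T_body⁴ − T_wall⁴).
A = 4πr² = 0.1810 m²; T_body⁴ − T_wall⁴ = 1.537×10⁹ − 1.698×10¹⁰ = -1.545×10¹⁰ K⁴.
|P_net| = 0.91·5.67×10⁻⁸·0.1810·1.545×10¹⁰.

P_net ≈ 144 W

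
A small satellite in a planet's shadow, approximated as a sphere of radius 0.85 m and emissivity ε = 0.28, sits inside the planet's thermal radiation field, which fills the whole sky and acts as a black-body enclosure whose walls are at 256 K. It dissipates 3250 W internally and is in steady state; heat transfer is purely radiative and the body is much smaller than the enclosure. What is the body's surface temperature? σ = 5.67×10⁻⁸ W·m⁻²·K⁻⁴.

For a small grey body in a large enclosure, net radiated power = εσA(T⁴ − T_w⁴).
Steady state: P = εσA(T⁴ − T_w⁴) with A = 4πr² = 9.079 m².
T⁴ = P/(εσA) + T_w⁴ = 3250/(0.28·5.67×10⁻⁸·9.079) + (256)⁴
    = 2.255×10¹⁰ + 4.295×10⁹ = 2.684×10¹⁰ K⁴.

T ≈ 405 K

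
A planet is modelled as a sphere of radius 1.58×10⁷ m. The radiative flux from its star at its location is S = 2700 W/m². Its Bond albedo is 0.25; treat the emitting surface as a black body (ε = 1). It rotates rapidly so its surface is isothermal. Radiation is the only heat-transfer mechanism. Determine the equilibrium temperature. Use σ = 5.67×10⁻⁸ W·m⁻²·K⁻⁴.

At equilibrium, absorbed power = emitted power.
Absorbing cross-section = πr² = 7.843×10¹⁴ m²; emitting surface = 4πr² = 3.137×10¹⁵ m² (ratio 4).
(1−a)S·A_cross = εσ·A_surf·T⁴  ⇒  T⁴ = (1−a)S/(4σ).
T⁴ = 0.750·2700/(4·5.67×10⁻⁸) = 8.929×10⁹ K⁴.
T = (8.929×10⁹)^(1/4).

T ≈ 307 K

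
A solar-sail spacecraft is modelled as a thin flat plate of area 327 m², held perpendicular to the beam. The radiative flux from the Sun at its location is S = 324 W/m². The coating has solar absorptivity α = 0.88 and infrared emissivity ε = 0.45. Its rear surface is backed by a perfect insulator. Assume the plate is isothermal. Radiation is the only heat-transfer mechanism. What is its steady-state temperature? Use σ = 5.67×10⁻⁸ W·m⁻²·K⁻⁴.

At equilibrium, absorbed power = emitted power.
Absorbing cross-section = A = 327.0 m²; emitting surface = A = 327.0 m² (ratio 1).
αS·A_cross = εσ·A_surf·T⁴  ⇒  T⁴ = αS/(ε·1σ).
T⁴ = 0.880·324/(0.45·1·5.67×10⁻⁸) = 1.117×10¹⁰ K⁴.
T = (1.117×10¹⁰)^(1/4).

T ≈ 325 K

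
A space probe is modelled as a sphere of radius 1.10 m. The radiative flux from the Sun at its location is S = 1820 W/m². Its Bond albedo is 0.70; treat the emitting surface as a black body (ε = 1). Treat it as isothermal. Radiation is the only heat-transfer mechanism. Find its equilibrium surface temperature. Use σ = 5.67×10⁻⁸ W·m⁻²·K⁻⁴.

At equilibrium, absorbed power = emitted power.
Absorbing cross-section = πr² = 3.801 m²; emitting surface = 4πr² = 15.21 m² (ratio 4).
(1−a)S·A_cross = εσ·A_surf·T⁴  ⇒  T⁴ = (1−a)S/(4σ).
T⁴ = 0.300·1820/(4·5.67×10⁻⁸) = 2.407×10⁹ K⁴.
T = (2.407×10⁹)^(1/4).

T ≈ 222 K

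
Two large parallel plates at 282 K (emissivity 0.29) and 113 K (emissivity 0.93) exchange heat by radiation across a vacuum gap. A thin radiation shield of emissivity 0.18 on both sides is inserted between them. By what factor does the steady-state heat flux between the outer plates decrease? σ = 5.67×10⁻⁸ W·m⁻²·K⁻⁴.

Without shield: q₀ = σΔ(T⁴)/(1/ε₁+1/ε₂−1) with denominator 3.524.
With shield the two gaps are in series; the resistances add: (1/ε₁+1/ε_s−1)+(1/ε_s+1/ε₂−1) = 8.004+5.631 = 13.63.
Heat-flux ratio q₀/q = 13.63/3.524.

factor ≈ 3.87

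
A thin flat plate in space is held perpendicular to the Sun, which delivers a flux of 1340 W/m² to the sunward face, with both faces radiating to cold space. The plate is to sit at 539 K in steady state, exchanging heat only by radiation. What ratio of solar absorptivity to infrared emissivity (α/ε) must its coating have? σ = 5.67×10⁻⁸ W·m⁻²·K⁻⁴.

α/ε ≈ 7.14

Balance: αS·A = εσ·2A·T⁴ ⇒ α/ε = 2σT⁴/S.
α/ε = 2·5.67×10⁻⁸·(539)⁴/1340 = 2·5.67×10⁻⁸·8.440×10¹⁰/1340.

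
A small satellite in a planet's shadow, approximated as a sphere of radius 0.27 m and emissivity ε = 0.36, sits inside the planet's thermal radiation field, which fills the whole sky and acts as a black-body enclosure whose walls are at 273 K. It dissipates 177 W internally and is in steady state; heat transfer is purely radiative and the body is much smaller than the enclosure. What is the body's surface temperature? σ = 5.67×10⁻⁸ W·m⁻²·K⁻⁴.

T ≈ 350 K

For a small grey body in a large enclosure, net radiated power = εσA(T⁴ − T_w⁴).
Steady state: P = εσA(T⁴ − T_w⁴) with A = 4πr² = 0.9161 m².
T⁴ = P/(εσA) + T_w⁴ = 177/(0.36·5.67×10⁻⁸·0.9161) + (273)⁴
    = 9.466×10⁹ + 5.555×10⁹ = 1.502×10¹⁰ K⁴.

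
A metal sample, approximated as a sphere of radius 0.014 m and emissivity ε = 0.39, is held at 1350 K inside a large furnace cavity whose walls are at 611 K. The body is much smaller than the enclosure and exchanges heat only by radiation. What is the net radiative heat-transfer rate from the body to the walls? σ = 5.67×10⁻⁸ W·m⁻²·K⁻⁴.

For a small grey body in a large enclosure: P_net = εσA(T_body⁴ − T_wall⁴).
A = 4πr² = 0.002463 m²; T_body⁴ − T_wall⁴ = 3.322×10¹² − 1.394×10¹¹ = 3.182×10¹² K⁴.
|P_net| = 0.39·5.67×10⁻⁸·0.002463·3.182×10¹².

P_net ≈ 173 W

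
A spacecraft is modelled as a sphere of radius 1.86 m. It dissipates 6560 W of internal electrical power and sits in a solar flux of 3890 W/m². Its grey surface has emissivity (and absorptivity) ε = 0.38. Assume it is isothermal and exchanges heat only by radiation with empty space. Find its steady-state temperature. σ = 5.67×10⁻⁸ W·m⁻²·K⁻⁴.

At steady state, absorbed solar power + internal power = radiated power.
Absorbed: α·S·A_cross = 0.38·3890·10.87 = 16070 W (cross-section πr²).
Total input = 16070 + 6560 = 22630 W.
Radiated: εσ·A_surf·T⁴ with A_surf = 4πr² = 43.47 m².
T⁴ = 22630/(0.38·5.67×10⁻⁸·43.47) = 2.415×10¹⁰ K⁴.

T ≈ 394 K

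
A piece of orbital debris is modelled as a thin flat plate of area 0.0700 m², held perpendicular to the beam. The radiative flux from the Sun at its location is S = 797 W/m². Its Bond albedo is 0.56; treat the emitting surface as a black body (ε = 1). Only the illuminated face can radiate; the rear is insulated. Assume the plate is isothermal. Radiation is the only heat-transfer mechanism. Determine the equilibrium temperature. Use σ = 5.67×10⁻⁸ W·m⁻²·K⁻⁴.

T ≈ 280 K

At equilibrium, absorbed power = emitted power.
Absorbing cross-section = A = 0.07000 m²; emitting surface = A = 0.07000 m² (ratio 1).
(1−a)S·A_cross = εσ·A_surf·T⁴  ⇒  T⁴ = (1−a)S/(1σ).
T⁴ = 0.440·797/(1·5.67×10⁻⁸) = 6.185×10⁹ K⁴.
T = (6.185×10⁹)^(1/4).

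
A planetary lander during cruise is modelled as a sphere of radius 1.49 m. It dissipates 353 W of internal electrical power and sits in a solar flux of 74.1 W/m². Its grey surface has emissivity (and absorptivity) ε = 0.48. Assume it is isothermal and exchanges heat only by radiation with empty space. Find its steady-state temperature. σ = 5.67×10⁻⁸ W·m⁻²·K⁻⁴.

At steady state, absorbed solar power + internal power = radiated power.
Absorbed: α·S·A_cross = 0.48·74.1·6.975 = 248.1 W (cross-section πr²).
Total input = 248.1 + 353 = 601.1 W.
Radiated: εσ·A_surf·T⁴ with A_surf = 4πr² = 27.90 m².
T⁴ = 601.1/(0.48·5.67×10⁻⁸·27.90) = 7.916×10⁸ K⁴.

T ≈ 168 K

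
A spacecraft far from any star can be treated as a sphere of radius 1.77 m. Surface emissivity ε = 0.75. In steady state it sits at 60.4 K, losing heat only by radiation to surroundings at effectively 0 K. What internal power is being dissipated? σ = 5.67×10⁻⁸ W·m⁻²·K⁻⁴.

P ≈ 22.3 W

Steady state: P = εσA T⁴.
A = 4πr² = 39.37 m²; T⁴ = (60.4)⁴ = 1.331×10⁷ K⁴.
P = 0.75 × 5.67×10⁻⁸ × 39.37 × 1.331×10⁷.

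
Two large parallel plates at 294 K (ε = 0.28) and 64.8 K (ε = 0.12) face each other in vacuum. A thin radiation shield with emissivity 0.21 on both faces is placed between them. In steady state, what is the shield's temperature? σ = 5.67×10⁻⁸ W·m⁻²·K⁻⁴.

T_s ≈ 261 K

In steady state the net flux on the hot side equals that on the cold side.
σ(T₁⁴−T_s⁴)/D₁ = σ(T_s⁴−T₂⁴)/D₂, with D₁ = 1/ε₁+1/ε_s−1 = 7.333, D₂ = 1/ε_s+1/ε₂−1 = 12.10.
Solve for T_s⁴: T_s⁴ = (D₂·T₁⁴ + D₁·T₂⁴)/(D₁+D₂) = 4.658×10⁹ K⁴.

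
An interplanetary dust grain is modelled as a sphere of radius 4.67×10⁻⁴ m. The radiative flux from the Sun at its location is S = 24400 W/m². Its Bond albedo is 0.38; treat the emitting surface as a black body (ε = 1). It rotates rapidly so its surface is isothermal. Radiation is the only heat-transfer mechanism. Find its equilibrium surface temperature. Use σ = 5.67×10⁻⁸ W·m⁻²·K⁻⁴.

At equilibrium, absorbed power = emitted power.
Absorbing cross-section = πr² = 6.851×10⁻⁷ m²; emitting surface = 4πr² = 2.741×10⁻⁶ m² (ratio 4).
(1−a)S·A_cross = εσ·A_surf·T⁴  ⇒  T⁴ = (1−a)S/(4σ).
T⁴ = 0.620·24400/(4·5.67×10⁻⁸) = 6.670×10¹⁰ K⁴.
T = (6.670×10¹⁰)^(1/4).

T ≈ 508 K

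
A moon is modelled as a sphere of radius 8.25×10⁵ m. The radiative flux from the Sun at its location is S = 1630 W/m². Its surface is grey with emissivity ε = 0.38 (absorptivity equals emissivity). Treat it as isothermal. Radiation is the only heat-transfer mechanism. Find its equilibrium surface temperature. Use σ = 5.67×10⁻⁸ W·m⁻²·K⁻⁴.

At equilibrium, absorbed power = emitted power.
Absorbing cross-section = πr² = 2.138×10¹² m²; emitting surface = 4πr² = 8.553×10¹² m² (ratio 4).
εS·A_cross = εσ·A_surf·T⁴  ⇒  T⁴ = S/(4σ)   (ε cancels).
T⁴ = 1630/(4·5.67×10⁻⁸) = 7.187×10⁹ K⁴.
T = (7.187×10⁹)^(1/4).

T ≈ 291 K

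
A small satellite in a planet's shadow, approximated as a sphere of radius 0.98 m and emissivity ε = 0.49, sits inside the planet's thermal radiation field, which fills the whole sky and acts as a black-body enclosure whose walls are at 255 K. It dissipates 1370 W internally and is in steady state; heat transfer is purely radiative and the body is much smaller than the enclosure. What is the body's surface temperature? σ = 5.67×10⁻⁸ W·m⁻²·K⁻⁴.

T ≈ 302 K

For a small grey body in a large enclosure, net radiated power = εσA(T⁴ − T_w⁴).
Steady state: P = εσA(T⁴ − T_w⁴) with A = 4πr² = 12.07 m².
T⁴ = P/(εσA) + T_w⁴ = 1370/(0.49·5.67×10⁻⁸·12.07) + (255)⁴
    = 4.086×10⁹ + 4.228×10⁹ = 8.314×10⁹ K⁴.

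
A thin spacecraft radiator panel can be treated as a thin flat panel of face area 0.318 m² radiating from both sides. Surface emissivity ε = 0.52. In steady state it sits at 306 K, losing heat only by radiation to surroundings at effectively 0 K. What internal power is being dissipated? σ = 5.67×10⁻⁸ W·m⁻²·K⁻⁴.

P ≈ 164 W

Steady state: P = εσA T⁴.
A = 2·0.318 = 0.6360 m²; T⁴ = (306)⁴ = 8.768×10⁹ K⁴.
P = 0.52 × 5.67×10⁻⁸ × 0.6360 × 8.768×10⁹.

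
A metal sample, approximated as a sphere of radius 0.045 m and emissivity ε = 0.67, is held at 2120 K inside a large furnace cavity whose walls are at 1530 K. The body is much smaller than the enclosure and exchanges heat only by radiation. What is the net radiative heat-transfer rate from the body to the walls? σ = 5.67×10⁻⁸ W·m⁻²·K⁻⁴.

P_net ≈ 14200 W

For a small grey body in a large enclosure: P_net = εσA(T_body⁴ − T_wall⁴).
A = 4πr² = 0.02545 m²; T_body⁴ − T_wall⁴ = 2.020×10¹³ − 5.480×10¹² = 1.472×10¹³ K⁴.
|P_net| = 0.67·5.67×10⁻⁸·0.02545·1.472×10¹³.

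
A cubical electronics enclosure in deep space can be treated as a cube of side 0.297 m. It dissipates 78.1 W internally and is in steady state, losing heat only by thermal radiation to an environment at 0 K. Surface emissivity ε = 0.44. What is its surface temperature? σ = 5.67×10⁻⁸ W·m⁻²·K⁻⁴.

Steady state: internal power = radiated power, P = εσA T⁴.
Radiating area A = 6L² = 0.5293 m².
T⁴ = P/(εσA) = 78.1/(0.44·5.67×10⁻⁸·0.5293) = 5.915×10⁹ K⁴.
T = (5.915×10⁹)^(1/4).

T ≈ 277 K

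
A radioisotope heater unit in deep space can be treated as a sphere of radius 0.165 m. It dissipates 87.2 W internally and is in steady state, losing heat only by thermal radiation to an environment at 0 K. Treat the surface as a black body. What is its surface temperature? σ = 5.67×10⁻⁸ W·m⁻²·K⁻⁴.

Steady state: internal power = radiated power, P = εσA T⁴.
Radiating area A = 4πr² = 0.3421 m².
T⁴ = P/(εσA) = 87.2/(1.0·5.67×10⁻⁸·0.3421) = 4.495×10⁹ K⁴.
T = (4.495×10⁹)^(1/4).

T ≈ 259 K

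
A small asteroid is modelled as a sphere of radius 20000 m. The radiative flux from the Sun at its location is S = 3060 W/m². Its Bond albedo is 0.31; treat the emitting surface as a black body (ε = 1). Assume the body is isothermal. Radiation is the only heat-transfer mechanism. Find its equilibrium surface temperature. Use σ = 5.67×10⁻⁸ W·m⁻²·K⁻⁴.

T ≈ 311 K

At equilibrium, absorbed power = emitted power.
Absorbing cross-section = πr² = 1.257×10⁹ m²; emitting surface = 4πr² = 5.027×10⁹ m² (ratio 4).
(1−a)S·A_cross = εσ·A_surf·T⁴  ⇒  T⁴ = (1−a)S/(4σ).
T⁴ = 0.690·3060/(4·5.67×10⁻⁸) = 9.310×10⁹ K⁴.
T = (9.310×10⁹)^(1/4).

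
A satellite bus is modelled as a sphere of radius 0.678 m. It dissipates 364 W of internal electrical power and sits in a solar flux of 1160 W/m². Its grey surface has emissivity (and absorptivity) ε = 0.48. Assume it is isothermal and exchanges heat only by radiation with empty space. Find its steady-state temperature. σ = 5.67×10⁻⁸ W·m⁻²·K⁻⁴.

T ≈ 294 K

At steady state, absorbed solar power + internal power = radiated power.
Absorbed: α·S·A_cross = 0.48·1160·1.444 = 804.1 W (cross-section πr²).
Total input = 804.1 + 364 = 1168 W.
Radiated: εσ·A_surf·T⁴ with A_surf = 4πr² = 5.777 m².
T⁴ = 1168/(0.48·5.67×10⁻⁸·5.777) = 7.430×10⁹ K⁴.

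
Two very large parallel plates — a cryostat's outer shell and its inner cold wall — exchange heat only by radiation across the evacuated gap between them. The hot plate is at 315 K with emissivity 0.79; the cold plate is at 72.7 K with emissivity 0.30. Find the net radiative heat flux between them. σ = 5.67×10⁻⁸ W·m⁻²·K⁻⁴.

q ≈ 155 W/m²

For two infinite grey parallel plates, q = σ(T₁⁴ − T₂⁴)/(1/ε₁ + 1/ε₂ − 1).
T₁⁴ − T₂⁴ = 9.846×10⁹ − 2.793×10⁷ = 9.818×10⁹ K⁴.
1/ε₁ + 1/ε₂ − 1 = 1.266 + 3.333 − 1 = 3.599.
q = 5.67×10⁻⁸ × 9.818×10⁹ / 3.599.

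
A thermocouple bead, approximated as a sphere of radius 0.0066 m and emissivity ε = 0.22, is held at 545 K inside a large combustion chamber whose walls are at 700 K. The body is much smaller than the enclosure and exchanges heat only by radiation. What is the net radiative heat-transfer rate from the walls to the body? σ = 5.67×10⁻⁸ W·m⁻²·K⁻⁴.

For a small grey body in a large enclosure: P_net = εσA(T_body⁴ − T_wall⁴).
A = 4πr² = 5.474×10⁻⁴ m²; T_body⁴ − T_wall⁴ = 8.822×10¹⁰ − 2.401×10¹¹ = -1.519×10¹¹ K⁴.
|P_net| = 0.22·5.67×10⁻⁸·5.474×10⁻⁴·1.519×10¹¹.

P_net ≈ 1.04 W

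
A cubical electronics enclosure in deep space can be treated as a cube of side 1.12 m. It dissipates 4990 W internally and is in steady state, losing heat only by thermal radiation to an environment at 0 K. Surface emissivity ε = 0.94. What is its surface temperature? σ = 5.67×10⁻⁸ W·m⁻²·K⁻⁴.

T ≈ 334 K

Steady state: internal power = radiated power, P = εσA T⁴.
Radiating area A = 6L² = 7.526 m².
T⁴ = P/(εσA) = 4990/(0.94·5.67×10⁻⁸·7.526) = 1.244×10¹⁰ K⁴.
T = (1.244×10¹⁰)^(1/4).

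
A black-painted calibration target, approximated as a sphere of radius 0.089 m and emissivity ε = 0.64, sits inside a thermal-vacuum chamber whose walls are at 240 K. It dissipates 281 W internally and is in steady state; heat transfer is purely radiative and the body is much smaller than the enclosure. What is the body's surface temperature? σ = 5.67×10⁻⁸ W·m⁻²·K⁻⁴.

T ≈ 534 K

For a small grey body in a large enclosure, net radiated power = εσA(T⁴ − T_w⁴).
Steady state: P = εσA(T⁴ − T_w⁴) with A = 4πr² = 0.09954 m².
T⁴ = P/(εσA) + T_w⁴ = 281/(0.64·5.67×10⁻⁸·0.09954) + (240)⁴
    = 7.780×10¹⁰ + 3.318×10⁹ = 8.111×10¹⁰ K⁴.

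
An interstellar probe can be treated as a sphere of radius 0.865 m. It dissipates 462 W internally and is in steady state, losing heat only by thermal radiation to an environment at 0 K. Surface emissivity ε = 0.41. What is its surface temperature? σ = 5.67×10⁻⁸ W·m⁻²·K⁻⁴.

T ≈ 214 K

Steady state: internal power = radiated power, P = εσA T⁴.
Radiating area A = 4πr² = 9.402 m².
T⁴ = P/(εσA) = 462/(0.41·5.67×10⁻⁸·9.402) = 2.114×10⁹ K⁴.
T = (2.114×10⁹)^(1/4).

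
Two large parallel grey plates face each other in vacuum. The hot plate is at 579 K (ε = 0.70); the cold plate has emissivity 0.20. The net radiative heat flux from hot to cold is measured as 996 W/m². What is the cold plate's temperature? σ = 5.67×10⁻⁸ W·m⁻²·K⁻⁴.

q = σ(T₁⁴ − T₂⁴)/(1/ε₁ + 1/ε₂ − 1); denominator = 5.429.
T₂⁴ = T₁⁴ − q·(1/ε₁+1/ε₂−1)/σ = 1.124×10¹¹ − 996·5.429/5.67×10⁻⁸
    = 1.703×10¹⁰ K⁴.

T₂ ≈ 361 K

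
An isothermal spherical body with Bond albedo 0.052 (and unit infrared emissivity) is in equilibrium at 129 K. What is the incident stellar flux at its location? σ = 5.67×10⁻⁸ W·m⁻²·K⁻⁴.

(1−a)S·πr² = σ·4πr²·T⁴ ⇒ S = 4σT⁴/(1−a).
S = 4·5.67×10⁻⁸·2.769×10⁸/0.948.

S ≈ 66.3 W/m²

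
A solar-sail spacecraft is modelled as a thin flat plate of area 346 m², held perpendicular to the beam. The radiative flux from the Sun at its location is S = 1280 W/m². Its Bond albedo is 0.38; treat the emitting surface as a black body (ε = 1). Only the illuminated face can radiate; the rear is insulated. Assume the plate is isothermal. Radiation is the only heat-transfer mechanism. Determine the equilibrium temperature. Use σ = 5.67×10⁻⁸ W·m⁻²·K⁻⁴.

At equilibrium, absorbed power = emitted power.
Absorbing cross-section = A = 346.0 m²; emitting surface = A = 346.0 m² (ratio 1).
(1−a)S·A_cross = εσ·A_surf·T⁴  ⇒  T⁴ = (1−a)S/(1σ).
T⁴ = 0.620·1280/(1·5.67×10⁻⁸) = 1.400×10¹⁰ K⁴.
T = (1.400×10¹⁰)^(1/4).

T ≈ 344 K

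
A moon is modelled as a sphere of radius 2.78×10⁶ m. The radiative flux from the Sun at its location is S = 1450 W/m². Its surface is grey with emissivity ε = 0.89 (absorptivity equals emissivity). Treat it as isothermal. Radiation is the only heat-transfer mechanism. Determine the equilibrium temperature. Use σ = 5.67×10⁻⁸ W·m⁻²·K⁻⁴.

At equilibrium, absorbed power = emitted power.
Absorbing cross-section = πr² = 2.428×10¹³ m²; emitting surface = 4πr² = 9.712×10¹³ m² (ratio 4).
εS·A_cross = εσ·A_surf·T⁴  ⇒  T⁴ = S/(4σ)   (ε cancels).
T⁴ = 1450/(4·5.67×10⁻⁸) = 6.393×10⁹ K⁴.
T = (6.393×10⁹)^(1/4).

T ≈ 283 K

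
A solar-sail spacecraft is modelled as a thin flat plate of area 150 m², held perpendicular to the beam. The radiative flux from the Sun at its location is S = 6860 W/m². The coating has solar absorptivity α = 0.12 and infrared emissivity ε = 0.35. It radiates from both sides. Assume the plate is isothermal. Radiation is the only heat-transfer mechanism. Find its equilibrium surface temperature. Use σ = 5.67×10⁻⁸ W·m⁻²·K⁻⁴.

T ≈ 379 K

At equilibrium, absorbed power = emitted power.
Absorbing cross-section = A = 150.0 m²; emitting surface = 2A = 300.0 m² (ratio 2).
αS·A_cross = εσ·A_surf·T⁴  ⇒  T⁴ = αS/(ε·2σ).
T⁴ = 0.120·6860/(0.35·2·5.67×10⁻⁸) = 2.074×10¹⁰ K⁴.
T = (2.074×10¹⁰)^(1/4).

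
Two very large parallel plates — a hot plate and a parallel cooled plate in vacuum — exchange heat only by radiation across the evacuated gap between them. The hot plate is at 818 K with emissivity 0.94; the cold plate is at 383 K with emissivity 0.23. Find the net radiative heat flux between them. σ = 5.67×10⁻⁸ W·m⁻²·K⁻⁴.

For two infinite grey parallel plates, q = σ(T₁⁴ − T₂⁴)/(1/ε₁ + 1/ε₂ − 1).
T₁⁴ − T₂⁴ = 4.477×10¹¹ − 2.152×10¹⁰ = 4.262×10¹¹ K⁴.
1/ε₁ + 1/ε₂ − 1 = 1.064 + 4.348 − 1 = 4.412.
q = 5.67×10⁻⁸ × 4.262×10¹¹ / 4.412.

q ≈ 5480 W/m²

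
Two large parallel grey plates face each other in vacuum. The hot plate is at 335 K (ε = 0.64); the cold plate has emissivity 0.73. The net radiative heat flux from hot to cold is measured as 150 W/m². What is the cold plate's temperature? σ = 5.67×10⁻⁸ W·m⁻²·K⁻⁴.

q = σ(T₁⁴ − T₂⁴)/(1/ε₁ + 1/ε₂ − 1); denominator = 1.932.
T₂⁴ = T₁⁴ − q·(1/ε₁+1/ε₂−1)/σ = 1.259×10¹⁰ − 150·1.932/5.67×10⁻⁸
    = 7.482×10⁹ K⁴.

T₂ ≈ 294 K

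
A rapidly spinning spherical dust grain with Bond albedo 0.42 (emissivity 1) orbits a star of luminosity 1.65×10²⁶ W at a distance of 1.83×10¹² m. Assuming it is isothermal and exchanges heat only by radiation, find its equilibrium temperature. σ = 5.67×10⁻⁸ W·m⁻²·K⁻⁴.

T ≈ 56.3 K

First find the stellar flux at distance d: S = L/(4πd²) = 1.65×10²⁶/(4π·(1.83×10¹²)²) = 3.921 W/m².
For an isothermal sphere, absorbed (1−a)S·πr² = emitted σ·4πr²·T⁴, so T⁴ = (1−a)S/(4σ).
T⁴ = 0.580·3.921/(4·5.67×10⁻⁸) = 1.003×10⁷ K⁴.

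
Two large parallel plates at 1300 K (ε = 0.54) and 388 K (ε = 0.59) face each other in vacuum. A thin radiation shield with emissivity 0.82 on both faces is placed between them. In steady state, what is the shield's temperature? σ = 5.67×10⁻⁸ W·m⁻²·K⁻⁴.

T_s ≈ 1080 K

In steady state the net flux on the hot side equals that on the cold side.
σ(T₁⁴−T_s⁴)/D₁ = σ(T_s⁴−T₂⁴)/D₂, with D₁ = 1/ε₁+1/ε_s−1 = 2.071, D₂ = 1/ε_s+1/ε₂−1 = 1.914.
Solve for T_s⁴: T_s⁴ = (D₂·T₁⁴ + D₁·T₂⁴)/(D₁+D₂) = 1.384×10¹² K⁴.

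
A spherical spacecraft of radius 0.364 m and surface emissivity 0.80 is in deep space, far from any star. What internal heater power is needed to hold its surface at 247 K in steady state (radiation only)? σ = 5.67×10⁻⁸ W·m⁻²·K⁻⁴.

P ≈ 281 W

P = εσ·4πr²·T⁴.
4πr² = 1.665 m²; T⁴ = 3.722×10⁹ K⁴.
P = 0.80·5.67×10⁻⁸·1.665·3.722×10⁹.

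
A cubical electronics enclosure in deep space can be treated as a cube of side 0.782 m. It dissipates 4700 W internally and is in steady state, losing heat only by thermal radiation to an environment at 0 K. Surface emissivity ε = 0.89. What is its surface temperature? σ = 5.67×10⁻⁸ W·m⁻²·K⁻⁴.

T ≈ 399 K

Steady state: internal power = radiated power, P = εσA T⁴.
Radiating area A = 6L² = 3.669 m².
T⁴ = P/(εσA) = 4700/(0.89·5.67×10⁻⁸·3.669) = 2.538×10¹⁰ K⁴.
T = (2.538×10¹⁰)^(1/4).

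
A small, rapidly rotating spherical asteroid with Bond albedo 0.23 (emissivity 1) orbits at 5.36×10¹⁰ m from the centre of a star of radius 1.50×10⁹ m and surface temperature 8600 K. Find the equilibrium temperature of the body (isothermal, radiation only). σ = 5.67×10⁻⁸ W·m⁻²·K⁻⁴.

The star's surface emits σT_*⁴; at distance d the flux is S = σT_*⁴(R_*/d)².
S = 5.67×10⁻⁸·(8600)⁴·(1.50×10⁹/5.36×10¹⁰)² = 2.429×10⁵ W/m².
For an isothermal sphere T⁴ = (1−a)S/(4σ) = 8.247×10¹¹ K⁴.

T ≈ 953 K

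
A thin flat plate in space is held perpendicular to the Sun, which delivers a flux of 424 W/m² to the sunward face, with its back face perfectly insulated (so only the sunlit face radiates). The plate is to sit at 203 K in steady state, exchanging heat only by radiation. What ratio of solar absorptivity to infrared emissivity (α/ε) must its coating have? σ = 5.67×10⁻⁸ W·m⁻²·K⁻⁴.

α/ε ≈ 0.227

Balance: αS·A = εσ·1A·T⁴ ⇒ α/ε = σT⁴/S.
α/ε = 5.67×10⁻⁸·(203)⁴/424 = 5.67×10⁻⁸·1.698×10⁹/424.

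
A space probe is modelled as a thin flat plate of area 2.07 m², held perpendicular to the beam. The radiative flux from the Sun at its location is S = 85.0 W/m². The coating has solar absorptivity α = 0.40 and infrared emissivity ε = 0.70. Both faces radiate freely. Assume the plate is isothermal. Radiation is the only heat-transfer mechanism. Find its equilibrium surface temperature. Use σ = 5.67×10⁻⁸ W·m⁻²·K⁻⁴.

At equilibrium, absorbed power = emitted power.
Absorbing cross-section = A = 2.070 m²; emitting surface = 2A = 4.140 m² (ratio 2).
αS·A_cross = εσ·A_surf·T⁴  ⇒  T⁴ = αS/(ε·2σ).
T⁴ = 0.400·85.0/(0.70·2·5.67×10⁻⁸) = 4.283×10⁸ K⁴.
T = (4.283×10⁸)^(1/4).

T ≈ 144 K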